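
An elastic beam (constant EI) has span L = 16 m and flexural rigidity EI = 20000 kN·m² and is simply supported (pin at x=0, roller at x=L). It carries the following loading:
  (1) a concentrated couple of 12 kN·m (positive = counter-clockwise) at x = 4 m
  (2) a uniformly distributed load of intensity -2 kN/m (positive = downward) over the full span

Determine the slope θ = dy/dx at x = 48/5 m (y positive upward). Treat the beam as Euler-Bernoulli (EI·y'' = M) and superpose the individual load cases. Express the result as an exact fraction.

Load 1 — applied couple M₀=12 kN·m at a=4 m (b=L-a=12):
  θ_1 = (M₀x²/(2L)-M₀(x-a)+C₁)/EI  [x>a] with C₁=M₀(3b²-L²)/(6L)=22 = (12·(48/5)²/(2·16)-12·((48/5)-4)+22)/20000 = -133/250000 rad
Load 2 — uniform load w=-2 kN/m over full span:
  θ_2 = -w(L³-6Lx²+4x³)/(24EI) = -(-2)·(16³-6·16·(48/5)²+4·(48/5)³)/(24·20000) = -1184/234375 rad
Superposition: θ = Σ θ_i = -20939/3750000 rad ≈ -0.005584 rad

θ(48/5) = -20939/3750000 rad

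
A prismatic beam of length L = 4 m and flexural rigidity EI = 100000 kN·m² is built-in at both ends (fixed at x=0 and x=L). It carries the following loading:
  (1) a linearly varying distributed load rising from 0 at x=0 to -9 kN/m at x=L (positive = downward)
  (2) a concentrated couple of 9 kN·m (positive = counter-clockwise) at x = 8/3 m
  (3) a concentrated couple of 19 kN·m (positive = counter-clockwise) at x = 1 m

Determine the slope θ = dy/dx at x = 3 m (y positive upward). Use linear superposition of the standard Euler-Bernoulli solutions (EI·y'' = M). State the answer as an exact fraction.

θ(3) = -1303/32000000 rad

Load 1 — triangular load w₀=-9 kN/m (0→w₀ over full span):
  θ_1 = -w₀(2x(L-x)(L-2x)(x+2L)+x²(L-x)²)/(120LEI) = -(-9)·(2·3·(4-3)·(4-2·3)·(3+2·4)+3²·(4-3)²)/(120·4·100000) = -369/16000000 rad
Load 2 — applied couple M₀=9 kN·m at a=8/3 m (b=L-a=4/3):
  θ_2 = (R_Ax²/2 - M_Ax - M₀(x-a))/EI  [x>a] with R_A=3, M_A=3 = (3·3²/2 - 3·3 - 9·(3-(8/3)))/100000 = 3/200000 rad
Load 3 — applied couple M₀=19 kN·m at a=1 m (b=L-a=3):
  θ_3 = (R_Ax²/2 - M_Ax - M₀(x-a))/EI  [x>a] with R_A=171/32, M_A=-57/16 = ((171/32)·3²/2 - (-57/16)·3 - 19·(3-1))/100000 = -209/6400000 rad
Superposition: θ = Σ θ_i = -1303/32000000 rad ≈ -0.000041 rad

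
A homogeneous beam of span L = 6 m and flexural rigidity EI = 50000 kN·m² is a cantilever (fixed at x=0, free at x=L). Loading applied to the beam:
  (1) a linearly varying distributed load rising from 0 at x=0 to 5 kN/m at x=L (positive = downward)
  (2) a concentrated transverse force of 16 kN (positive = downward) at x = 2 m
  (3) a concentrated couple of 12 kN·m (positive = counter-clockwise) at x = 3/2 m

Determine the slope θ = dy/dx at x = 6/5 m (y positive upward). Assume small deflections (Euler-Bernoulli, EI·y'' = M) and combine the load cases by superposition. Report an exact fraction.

θ(6/5) = -9219/6250000 rad

Load 1 — triangular load w₀=5 kN/m (0→w₀ over full span):
  θ_1 = (w₀Lx²/4-w₀L²x/3-w₀x⁴/(24L))/EI = (5·6·(6/5)²/4-5·6²·(6/5)/3-5·(6/5)⁴/(24·6))/50000 = -7659/6250000 rad
Load 2 — point force P=16 kN at a=2 m (b=L-a=4):
  θ_2 = -Px(2a-x)/(2EI)  [x≤a] = -16·(6/5)·(2·2-(6/5))/(2·50000) = -42/78125 rad
Load 3 — applied couple M₀=12 kN·m at a=3/2 m (b=L-a=9/2):
  θ_3 = M₀x/EI  [x≤a] = 12·(6/5)/50000 = 9/31250 rad
Superposition: θ = Σ θ_i = -9219/6250000 rad ≈ -0.001475 rad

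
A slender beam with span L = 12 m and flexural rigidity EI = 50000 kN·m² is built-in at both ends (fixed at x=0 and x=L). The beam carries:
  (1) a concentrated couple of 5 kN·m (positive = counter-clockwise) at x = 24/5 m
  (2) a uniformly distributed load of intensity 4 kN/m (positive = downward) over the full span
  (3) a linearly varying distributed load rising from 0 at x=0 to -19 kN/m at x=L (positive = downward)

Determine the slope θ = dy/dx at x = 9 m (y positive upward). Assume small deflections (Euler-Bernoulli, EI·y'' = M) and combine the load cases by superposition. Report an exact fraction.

θ(9) = -12729/8000000 rad

Load 1 — applied couple M₀=5 kN·m at a=24/5 m (b=L-a=36/5):
  θ_1 = (R_Ax²/2 - M_Ax - M₀(x-a))/EI  [x>a] with R_A=3/5, M_A=3/5 = ((3/5)·9²/2 - (3/5)·9 - 5·(9-(24/5)))/50000 = -21/500000 rad
Load 2 — uniform load w=4 kN/m over full span:
  θ_2 = -wx(L-x)(L-2x)/(12EI) = -4·9·(12-9)·(12-2·9)/(12·50000) = 27/25000 rad
Load 3 — triangular load w₀=-19 kN/m (0→w₀ over full span):
  θ_3 = -w₀(2x(L-x)(L-2x)(x+2L)+x²(L-x)²)/(120LEI) = -(-19)·(2·9·(12-9)·(12-2·9)·(9+2·12)+9²·(12-9)²)/(120·12·50000) = -21033/8000000 rad
Superposition: θ = Σ θ_i = -12729/8000000 rad ≈ -0.001591 rad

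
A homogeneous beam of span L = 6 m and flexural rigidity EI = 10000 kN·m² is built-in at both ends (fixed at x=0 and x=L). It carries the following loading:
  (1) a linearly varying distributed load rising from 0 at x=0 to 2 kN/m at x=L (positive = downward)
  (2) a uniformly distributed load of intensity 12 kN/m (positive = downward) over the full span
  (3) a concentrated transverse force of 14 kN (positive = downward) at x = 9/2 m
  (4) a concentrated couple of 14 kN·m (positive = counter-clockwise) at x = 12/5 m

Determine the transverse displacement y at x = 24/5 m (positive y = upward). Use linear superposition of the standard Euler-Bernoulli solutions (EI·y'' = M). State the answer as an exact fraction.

Load 1 — triangular load w₀=2 kN/m (0→w₀ over full span):
  y_1 = -w₀x²(L-x)²(x+2L)/(120LEI) = -2·(24/5)²·(6-(24/5))²·((24/5)+2·6)/(120·6·10000) = -1512/9765625 m
Load 2 — uniform load w=12 kN/m over full span:
  y_2 = -wx²(L-x)²/(24EI) = -12·(24/5)²·(6-(24/5))²/(24·10000) = -648/390625 m
Load 3 — point force P=14 kN at a=9/2 m (b=L-a=3/2):
  y_3 = -Pa²(L-x)²(3bL-(3b+a)(L-x))/(6L³EI)  [x>a] = -14·(9/2)²·(6-(24/5))²·(3·(3/2)·6-(3·(3/2)+(9/2))·(6-(24/5)))/(6·6³·10000) = -5103/10000000 m
Load 4 — applied couple M₀=14 kN·m at a=12/5 m (b=L-a=18/5):
  y_4 = (R_Ax³/6 - M_Ax²/2 - M₀(x-a)²/2)/EI  [x>a] with R_A=84/25, M_A=42/25 = ((84/25)·(24/5)³/6 - (42/25)·(24/5)²/2 - 14·((24/5)-(12/5))²/2)/10000 = 441/1953125 m
Superposition: y = Σ y_i = -2622771/1250000000 m ≈ -0.002098 m

y(24/5) = -2622771/1250000000 m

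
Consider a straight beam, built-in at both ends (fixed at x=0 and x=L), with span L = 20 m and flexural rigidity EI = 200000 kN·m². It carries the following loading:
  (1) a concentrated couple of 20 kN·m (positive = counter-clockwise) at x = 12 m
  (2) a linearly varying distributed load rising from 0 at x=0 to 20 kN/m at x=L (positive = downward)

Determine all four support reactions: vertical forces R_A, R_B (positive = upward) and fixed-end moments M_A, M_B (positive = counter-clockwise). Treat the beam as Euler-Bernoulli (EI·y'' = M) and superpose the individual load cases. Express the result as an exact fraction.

R_A = 1536/25 kN, M_A = 4096/15 kN·m, R_B = 3464/25 kN, M_B = -1988/5 kN·m

Load 1 — applied couple M₀=20 kN·m at a=12 m (b=L-a=8):
  R_A = 6M₀ab/L³ = 6·20·12·8/20³ = 36/25 kN
  M_A = M₀b(2a-b)/L² = 20·8·(2·12-8)/20² = 32/5 kN·m
  R_B = -6M₀ab/L³ = -6·20·12·8/20³ = -36/25 kN
  M_B = M₀a(2b-a)/L² = 20·12·(2·8-12)/20² = 12/5 kN·m
Load 2 — triangular load w₀=20 kN/m (0→w₀ over full span):
  R_A = 3w₀L/20 = 3·20·20/20 = 60 kN
  M_A = w₀L²/30 = 20·20²/30 = 800/3 kN·m
  R_B = 7w₀L/20 = 7·20·20/20 = 140 kN
  M_B = -w₀L²/20 = -20·20²/20 = -400 kN·m
Superposition: R_A = 1536/25 kN, M_A = 4096/15 kN·m, R_B = 3464/25 kN, M_B = -1988/5 kN·m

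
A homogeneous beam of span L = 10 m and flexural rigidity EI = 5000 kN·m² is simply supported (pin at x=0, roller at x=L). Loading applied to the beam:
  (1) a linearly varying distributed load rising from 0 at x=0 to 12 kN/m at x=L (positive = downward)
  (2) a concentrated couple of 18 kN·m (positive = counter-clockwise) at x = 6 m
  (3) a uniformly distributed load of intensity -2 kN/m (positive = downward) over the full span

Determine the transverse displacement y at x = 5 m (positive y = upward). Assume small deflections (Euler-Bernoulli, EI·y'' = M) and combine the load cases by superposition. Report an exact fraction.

Load 1 — triangular load w₀=12 kN/m (0→w₀ over full span):
  y_1 = -w₀x(7L⁴-10L²x²+3x⁴)/(360LEI) = -12·5·(7·10⁴-10·10²·5²+3·5⁴)/(360·10·5000) = -5/32 m
Load 2 — applied couple M₀=18 kN·m at a=6 m (b=L-a=4):
  y_2 = (M₀x³/(6L)+C₁x)/EI  [x≤a] with C₁=M₀(3b²-L²)/(6L)=-78/5 = (18·5³/(6·10)+(-78/5)·5)/5000 = -81/10000 m
Load 3 — uniform load w=-2 kN/m over full span:
  y_3 = -wx(L³-2Lx²+x³)/(24EI) = -(-2)·5·(10³-2·10·5²+5³)/(24·5000) = 5/96 m
Superposition: y = Σ y_i = -421/3750 m ≈ -0.112267 m

y(5) = -421/3750 m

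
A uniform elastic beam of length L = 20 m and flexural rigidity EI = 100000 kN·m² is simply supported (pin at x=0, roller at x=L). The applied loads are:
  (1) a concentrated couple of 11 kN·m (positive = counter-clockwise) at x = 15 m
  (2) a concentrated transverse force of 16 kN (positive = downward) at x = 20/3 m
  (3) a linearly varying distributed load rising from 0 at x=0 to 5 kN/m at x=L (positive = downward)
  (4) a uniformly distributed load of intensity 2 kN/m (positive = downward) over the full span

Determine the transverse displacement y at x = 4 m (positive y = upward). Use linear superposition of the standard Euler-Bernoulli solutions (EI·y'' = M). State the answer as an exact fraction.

y(4) = -5661821/81000000 m

Load 1 — applied couple M₀=11 kN·m at a=15 m (b=L-a=5):
  y_1 = (M₀x³/(6L)+C₁x)/EI  [x≤a] with C₁=M₀(3b²-L²)/(6L)=-715/24 = (11·4³/(6·20)+(-715/24)·4)/100000 = -1133/1000000 m
Load 2 — point force P=16 kN at a=20/3 m (b=L-a=40/3):
  y_2 = -Pbx(L²-b²-x²)/(6LEI)  [x≤a] = -16·(40/3)·4·(20²-(40/3)²-4²)/(6·20·100000) = -3712/253125 m
Load 3 — triangular load w₀=5 kN/m (0→w₀ over full span):
  y_3 = -w₀x(7L⁴-10L²x²+3x⁴)/(360LEI) = -5·4·(7·20⁴-10·20²·4²+3·4⁴)/(360·20·100000) = -1376/46875 m
Load 4 — uniform load w=2 kN/m over full span:
  y_4 = -wx(L³-2Lx²+x³)/(24EI) = -2·4·(20³-2·20·4²+4³)/(24·100000) = -232/9375 m
Superposition: y = Σ y_i = -5661821/81000000 m ≈ -0.069899 m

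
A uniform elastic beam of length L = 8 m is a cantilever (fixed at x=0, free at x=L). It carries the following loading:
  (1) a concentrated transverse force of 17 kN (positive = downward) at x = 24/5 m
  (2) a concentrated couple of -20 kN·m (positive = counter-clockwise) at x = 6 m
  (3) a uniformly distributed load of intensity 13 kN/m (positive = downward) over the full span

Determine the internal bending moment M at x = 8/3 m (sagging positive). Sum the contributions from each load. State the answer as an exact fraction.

Load 1 — point force P=17 kN at a=24/5 m (b=L-a=16/5):
  M_1 = -P(a-x)  [x≤a] = -17·((24/5)-(8/3)) = -544/15 kN·m
Load 2 — applied couple M₀=-20 kN·m at a=6 m (b=L-a=2):
  M_2 = M₀  [x≤a] = (-20) = -20 kN·m
Load 3 — uniform load w=13 kN/m over full span:
  M_3 = -w(L-x)²/2 = -13·(8-(8/3))²/2 = -1664/9 kN·m
Superposition: M = Σ M_i = -10852/45 kN·m ≈ -241.155556 kN·m

M(8/3) = -10852/45 kN·m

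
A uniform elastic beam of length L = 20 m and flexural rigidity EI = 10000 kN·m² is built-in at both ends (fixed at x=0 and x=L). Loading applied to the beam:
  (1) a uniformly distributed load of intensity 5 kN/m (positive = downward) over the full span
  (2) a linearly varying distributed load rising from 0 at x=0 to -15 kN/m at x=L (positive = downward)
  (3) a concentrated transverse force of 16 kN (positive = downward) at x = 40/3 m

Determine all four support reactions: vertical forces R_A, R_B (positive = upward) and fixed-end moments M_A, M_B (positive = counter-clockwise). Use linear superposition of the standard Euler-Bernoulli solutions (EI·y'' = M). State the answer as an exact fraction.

Load 1 — uniform load w=5 kN/m over full span:
  R_A = wL/2 = 5·20/2 = 50 kN
  M_A = wL²/12 = 5·20²/12 = 500/3 kN·m
  R_B = wL/2 = 5·20/2 = 50 kN
  M_B = -wL²/12 = -5·20²/12 = -500/3 kN·m
Load 2 — triangular load w₀=-15 kN/m (0→w₀ over full span):
  R_A = 3w₀L/20 = 3·(-15)·20/20 = -45 kN
  M_A = w₀L²/30 = (-15)·20²/30 = -200 kN·m
  R_B = 7w₀L/20 = 7·(-15)·20/20 = -105 kN
  M_B = -w₀L²/20 = -(-15)·20²/20 = 300 kN·m
Load 3 — point force P=16 kN at a=40/3 m (b=L-a=20/3):
  R_A = Pb²(3a+b)/L³ = 16·(20/3)²·(3·(40/3)+(20/3))/20³ = 112/27 kN
  M_A = Pab²/L² = 16·(40/3)·(20/3)²/20² = 640/27 kN·m
  R_B = Pa²(a+3b)/L³ = 16·(40/3)²·((40/3)+3·(20/3))/20³ = 320/27 kN
  M_B = -Pa²b/L² = -16·(40/3)²·(20/3)/20² = -1280/27 kN·m
Superposition: R_A = 247/27 kN, M_A = -260/27 kN·m, R_B = -1165/27 kN, M_B = 2320/27 kN·m

R_A = 247/27 kN, M_A = -260/27 kN·m, R_B = -1165/27 kN, M_B = 2320/27 kN·m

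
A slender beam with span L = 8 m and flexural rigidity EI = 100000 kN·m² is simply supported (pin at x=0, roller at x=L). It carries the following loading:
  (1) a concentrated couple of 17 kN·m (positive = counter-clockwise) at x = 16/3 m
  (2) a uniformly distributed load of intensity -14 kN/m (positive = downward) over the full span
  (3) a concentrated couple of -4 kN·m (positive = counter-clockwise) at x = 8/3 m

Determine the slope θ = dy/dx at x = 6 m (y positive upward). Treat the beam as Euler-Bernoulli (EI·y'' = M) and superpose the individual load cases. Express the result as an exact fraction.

θ(6) = -11/5760 rad

Load 1 — applied couple M₀=17 kN·m at a=16/3 m (b=L-a=8/3):
  θ_1 = (M₀x²/(2L)-M₀(x-a)+C₁)/EI  [x>a] with C₁=M₀(3b²-L²)/(6L)=-136/9 = (17·6²/(2·8)-17·(6-(16/3))+(-136/9))/100000 = 17/144000 rad
Load 2 — uniform load w=-14 kN/m over full span:
  θ_2 = -w(L³-6Lx²+4x³)/(24EI) = -(-14)·(8³-6·8·6²+4·6³)/(24·100000) = -77/37500 rad
Load 3 — applied couple M₀=-4 kN·m at a=8/3 m (b=L-a=16/3):
  θ_3 = (M₀x²/(2L)-M₀(x-a)+C₁)/EI  [x>a] with C₁=M₀(3b²-L²)/(6L)=-16/9 = ((-4)·6²/(2·8)-(-4)·(6-(8/3))+(-16/9))/100000 = 23/900000 rad
Superposition: θ = Σ θ_i = -11/5760 rad ≈ -0.001910 rad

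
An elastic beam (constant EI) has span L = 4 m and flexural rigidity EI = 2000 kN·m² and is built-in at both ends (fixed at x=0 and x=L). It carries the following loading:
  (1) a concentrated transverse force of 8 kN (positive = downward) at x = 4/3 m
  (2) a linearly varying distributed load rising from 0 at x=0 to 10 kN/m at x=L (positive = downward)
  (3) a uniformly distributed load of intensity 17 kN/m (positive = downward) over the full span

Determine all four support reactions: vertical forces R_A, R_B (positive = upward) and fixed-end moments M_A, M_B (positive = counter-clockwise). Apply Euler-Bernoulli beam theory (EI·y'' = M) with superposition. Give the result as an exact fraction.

Load 1 — point force P=8 kN at a=4/3 m (b=L-a=8/3):
  R_A = Pb²(3a+b)/L³ = 8·(8/3)²·(3·(4/3)+(8/3))/4³ = 160/27 kN
  M_A = Pab²/L² = 8·(4/3)·(8/3)²/4² = 128/27 kN·m
  R_B = Pa²(a+3b)/L³ = 8·(4/3)²·((4/3)+3·(8/3))/4³ = 56/27 kN
  M_B = -Pa²b/L² = -8·(4/3)²·(8/3)/4² = -64/27 kN·m
Load 2 — triangular load w₀=10 kN/m (0→w₀ over full span):
  R_A = 3w₀L/20 = 3·10·4/20 = 6 kN
  M_A = w₀L²/30 = 10·4²/30 = 16/3 kN·m
  R_B = 7w₀L/20 = 7·10·4/20 = 14 kN
  M_B = -w₀L²/20 = -10·4²/20 = -8 kN·m
Load 3 — uniform load w=17 kN/m over full span:
  R_A = wL/2 = 17·4/2 = 34 kN
  M_A = wL²/12 = 17·4²/12 = 68/3 kN·m
  R_B = wL/2 = 17·4/2 = 34 kN
  M_B = -wL²/12 = -17·4²/12 = -68/3 kN·m
Superposition: R_A = 1240/27 kN, M_A = 884/27 kN·m, R_B = 1352/27 kN, M_B = -892/27 kN·m

R_A = 1240/27 kN, M_A = 884/27 kN·m, R_B = 1352/27 kN, M_B = -892/27 kN·m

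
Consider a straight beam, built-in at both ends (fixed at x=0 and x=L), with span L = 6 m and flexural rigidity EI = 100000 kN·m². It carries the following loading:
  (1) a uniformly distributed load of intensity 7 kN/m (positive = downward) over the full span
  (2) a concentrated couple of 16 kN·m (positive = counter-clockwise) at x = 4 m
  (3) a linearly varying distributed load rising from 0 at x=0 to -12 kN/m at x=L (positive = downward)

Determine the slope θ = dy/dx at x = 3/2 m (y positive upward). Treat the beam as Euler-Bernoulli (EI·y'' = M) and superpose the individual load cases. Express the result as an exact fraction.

Load 1 — uniform load w=7 kN/m over full span:
  θ_1 = -wx(L-x)(L-2x)/(12EI) = -7·(3/2)·(6-(3/2))·(6-2·(3/2))/(12·100000) = -189/1600000 rad
Load 2 — applied couple M₀=16 kN·m at a=4 m (b=L-a=2):
  θ_2 = (R_Ax²/2 - M_Ax)/EI  [x≤a] with R_A=32/9, M_A=16/3 = ((32/9)·(3/2)²/2 - (16/3)·(3/2))/100000 = -1/25000 rad
Load 3 — triangular load w₀=-12 kN/m (0→w₀ over full span):
  θ_3 = -w₀(2x(L-x)(L-2x)(x+2L)+x²(L-x)²)/(120LEI) = -(-12)·(2·(3/2)·(6-(3/2))·(6-2·(3/2))·((3/2)+2·6)+(3/2)²·(6-(3/2))²)/(120·6·100000) = 3159/32000000 rad
Superposition: θ = Σ θ_i = -1901/32000000 rad ≈ -0.000059 rad

θ(3/2) = -1901/32000000 rad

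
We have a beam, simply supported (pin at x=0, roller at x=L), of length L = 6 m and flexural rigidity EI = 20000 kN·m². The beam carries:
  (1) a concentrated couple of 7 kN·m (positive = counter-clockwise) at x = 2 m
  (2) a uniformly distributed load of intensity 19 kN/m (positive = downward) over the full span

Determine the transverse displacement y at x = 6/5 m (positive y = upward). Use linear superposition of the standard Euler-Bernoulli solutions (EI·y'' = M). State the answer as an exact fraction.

Load 1 — applied couple M₀=7 kN·m at a=2 m (b=L-a=4):
  y_1 = (M₀x³/(6L)+C₁x)/EI  [x≤a] with C₁=M₀(3b²-L²)/(6L)=7/3 = (7·(6/5)³/(6·6)+(7/3)·(6/5))/20000 = 49/312500 m
Load 2 — uniform load w=19 kN/m over full span:
  y_2 = -wx(L³-2Lx²+x³)/(24EI) = -19·(6/5)·(6³-2·6·(6/5)²+(6/5)³)/(24·20000) = -14877/1562500 m
Superposition: y = Σ y_i = -3658/390625 m ≈ -0.009364 m

y(6/5) = -3658/390625 m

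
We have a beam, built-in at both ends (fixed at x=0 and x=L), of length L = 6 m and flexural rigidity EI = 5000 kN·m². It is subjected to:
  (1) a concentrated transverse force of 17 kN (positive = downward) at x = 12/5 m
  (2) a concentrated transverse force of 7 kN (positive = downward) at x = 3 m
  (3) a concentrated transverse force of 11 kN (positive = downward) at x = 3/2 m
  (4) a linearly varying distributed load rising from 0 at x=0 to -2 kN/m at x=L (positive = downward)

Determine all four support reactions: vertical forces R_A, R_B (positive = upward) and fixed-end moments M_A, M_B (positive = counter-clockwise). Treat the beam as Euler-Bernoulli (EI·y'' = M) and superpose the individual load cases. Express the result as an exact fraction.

R_A = 87989/4000 kN, M_A = 107277/4000 kN·m, R_B = 28011/4000 kN, M_B = -58143/4000 kN·m

Load 1 — point force P=17 kN at a=12/5 m (b=L-a=18/5):
  R_A = Pb²(3a+b)/L³ = 17·(18/5)²·(3·(12/5)+(18/5))/6³ = 1377/125 kN
  M_A = Pab²/L² = 17·(12/5)·(18/5)²/6² = 1836/125 kN·m
  R_B = Pa²(a+3b)/L³ = 17·(12/5)²·((12/5)+3·(18/5))/6³ = 748/125 kN
  M_B = -Pa²b/L² = -17·(12/5)²·(18/5)/6² = -1224/125 kN·m
Load 2 — point force P=7 kN at a=3 m (b=L-a=3):
  R_A = Pb²(3a+b)/L³ = 7·3²·(3·3+3)/6³ = 7/2 kN
  M_A = Pab²/L² = 7·3·3²/6² = 21/4 kN·m
  R_B = Pa²(a+3b)/L³ = 7·3²·(3+3·3)/6³ = 7/2 kN
  M_B = -Pa²b/L² = -7·3²·3/6² = -21/4 kN·m
Load 3 — point force P=11 kN at a=3/2 m (b=L-a=9/2):
  R_A = Pb²(3a+b)/L³ = 11·(9/2)²·(3·(3/2)+(9/2))/6³ = 297/32 kN
  M_A = Pab²/L² = 11·(3/2)·(9/2)²/6² = 297/32 kN·m
  R_B = Pa²(a+3b)/L³ = 11·(3/2)²·((3/2)+3·(9/2))/6³ = 55/32 kN
  M_B = -Pa²b/L² = -11·(3/2)²·(9/2)/6² = -99/32 kN·m
Load 4 — triangular load w₀=-2 kN/m (0→w₀ over full span):
  R_A = 3w₀L/20 = 3·(-2)·6/20 = -9/5 kN
  M_A = w₀L²/30 = (-2)·6²/30 = -12/5 kN·m
  R_B = 7w₀L/20 = 7·(-2)·6/20 = -21/5 kN
  M_B = -w₀L²/20 = -(-2)·6²/20 = 18/5 kN·m
Superposition: R_A = 87989/4000 kN, M_A = 107277/4000 kN·m, R_B = 28011/4000 kN, M_B = -58143/4000 kN·m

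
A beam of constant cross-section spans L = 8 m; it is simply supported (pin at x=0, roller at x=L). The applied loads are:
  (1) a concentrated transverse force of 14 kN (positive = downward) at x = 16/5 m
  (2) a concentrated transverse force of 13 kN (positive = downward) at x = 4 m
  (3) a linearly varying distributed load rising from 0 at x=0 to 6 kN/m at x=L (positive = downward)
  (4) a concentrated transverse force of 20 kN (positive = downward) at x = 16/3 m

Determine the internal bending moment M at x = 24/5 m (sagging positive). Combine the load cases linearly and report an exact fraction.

M(24/5) = 11912/125 kN·m

Load 1 — point force P=14 kN at a=16/5 m (b=L-a=24/5):
  M_1 = Pa(L-x)/L  [x>a] = 14·(16/5)·(8-(24/5))/8 = 448/25 kN·m
Load 2 — point force P=13 kN at a=4 m (b=L-a=4):
  M_2 = Pa(L-x)/L  [x>a] = 13·4·(8-(24/5))/8 = 104/5 kN·m
Load 3 — triangular load w₀=6 kN/m (0→w₀ over full span):
  M_3 = w₀Lx/6 - w₀x³/(6L) = 6·8·(24/5)/6 - 6·(24/5)³/(6·8) = 3072/125 kN·m
Load 4 — point force P=20 kN at a=16/3 m (b=L-a=8/3):
  M_4 = Pbx/L  [x≤a] = 20·(8/3)·(24/5)/8 = 32 kN·m
Superposition: M = Σ M_i = 11912/125 kN·m ≈ 95.296000 kN·m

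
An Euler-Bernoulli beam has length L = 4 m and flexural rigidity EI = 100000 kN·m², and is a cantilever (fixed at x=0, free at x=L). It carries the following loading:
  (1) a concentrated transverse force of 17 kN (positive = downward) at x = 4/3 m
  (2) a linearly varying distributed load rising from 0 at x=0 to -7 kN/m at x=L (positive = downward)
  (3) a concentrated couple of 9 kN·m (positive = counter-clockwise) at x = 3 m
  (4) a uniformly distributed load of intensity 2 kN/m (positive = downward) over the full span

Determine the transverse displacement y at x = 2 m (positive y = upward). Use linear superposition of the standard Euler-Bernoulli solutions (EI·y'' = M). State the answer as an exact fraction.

y(2) = 11459/40500000 m

Load 1 — point force P=17 kN at a=4/3 m (b=L-a=8/3):
  y_1 = -Pa²(3x-a)/(6EI)  [x>a] = -17·(4/3)²·(3·2-(4/3))/(6·100000) = -119/506250 m
Load 2 — triangular load w₀=-7 kN/m (0→w₀ over full span):
  y_2 = (w₀Lx³/12-w₀L²x²/6-w₀x⁵/(120L))/EI = ((-7)·4·2³/12-(-7)·4²·2²/6-(-7)·2⁵/(120·4))/100000 = 847/1500000 m
Load 3 — applied couple M₀=9 kN·m at a=3 m (b=L-a=1):
  y_3 = M₀x²/(2EI)  [x≤a] = 9·2²/(2·100000) = 9/50000 m
Load 4 — uniform load w=2 kN/m over full span:
  y_4 = -wx²(x²-4Lx+6L²)/(24EI) = -2·2²·(2²-4·4·2+6·4²)/(24·100000) = -17/75000 m
Superposition: y = Σ y_i = 11459/40500000 m ≈ 0.000283 m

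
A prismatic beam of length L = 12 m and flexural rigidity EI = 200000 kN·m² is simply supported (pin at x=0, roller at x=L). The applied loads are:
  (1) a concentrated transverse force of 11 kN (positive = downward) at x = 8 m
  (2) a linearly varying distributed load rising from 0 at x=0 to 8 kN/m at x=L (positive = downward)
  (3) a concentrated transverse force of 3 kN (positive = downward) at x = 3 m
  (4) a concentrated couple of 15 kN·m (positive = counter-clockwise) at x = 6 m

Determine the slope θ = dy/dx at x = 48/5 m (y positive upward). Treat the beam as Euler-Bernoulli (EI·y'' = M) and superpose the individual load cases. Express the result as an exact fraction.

θ(48/5) = 14401043/9000000000 rad

Load 1 — point force P=11 kN at a=8 m (b=L-a=4):
  θ_1 = -Pa(2L²-6Lx+3x²+a²)/(6LEI)  [x>a] = -11·8·(2·12²-6·12·(48/5)+3·(48/5)²+8²)/(6·12·200000) = 539/1406250 rad
Load 2 — triangular load w₀=8 kN/m (0→w₀ over full span):
  θ_2 = -w₀(7L⁴-30L²x²+15x⁴)/(360LEI) = -8·(7·12⁴-30·12²·(48/5)²+15·(48/5)⁴)/(360·12·200000) = 2271/1953125 rad
Load 3 — point force P=3 kN at a=3 m (b=L-a=9):
  θ_3 = -Pa(2L²-6Lx+3x²+a²)/(6LEI)  [x>a] = -3·3·(2·12²-6·12·(48/5)+3·(48/5)²+3²)/(6·12·200000) = 2943/40000000 rad
Load 4 — applied couple M₀=15 kN·m at a=6 m (b=L-a=6):
  θ_4 = (M₀x²/(2L)-M₀(x-a)+C₁)/EI  [x>a] with C₁=M₀(3b²-L²)/(6L)=-15/2 = (15·(48/5)²/(2·12)-15·((48/5)-6)+(-15/2))/200000 = -39/2000000 rad
Superposition: θ = Σ θ_i = 14401043/9000000000 rad ≈ 0.001600 rad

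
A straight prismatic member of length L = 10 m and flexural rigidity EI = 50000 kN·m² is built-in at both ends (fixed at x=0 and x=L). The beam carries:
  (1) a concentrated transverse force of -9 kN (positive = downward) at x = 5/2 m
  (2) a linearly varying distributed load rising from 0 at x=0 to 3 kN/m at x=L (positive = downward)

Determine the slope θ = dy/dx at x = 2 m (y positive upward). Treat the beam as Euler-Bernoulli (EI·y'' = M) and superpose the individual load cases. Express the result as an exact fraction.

θ(2) = -43/2000000 rad

Load 1 — point force P=-9 kN at a=5/2 m (b=L-a=15/2):
  θ_1 = -Pb²x(2aL-(3a+b)x)/(2L³EI)  [x≤a] = -(-9)·(15/2)²·2·(2·(5/2)·10-(3·(5/2)+(15/2))·2)/(2·10³·50000) = 81/400000 rad
Load 2 — triangular load w₀=3 kN/m (0→w₀ over full span):
  θ_2 = -w₀(2x(L-x)(L-2x)(x+2L)+x²(L-x)²)/(120LEI) = -3·(2·2·(10-2)·(10-2·2)·(2+2·10)+2²·(10-2)²)/(120·10·50000) = -7/31250 rad
Superposition: θ = Σ θ_i = -43/2000000 rad ≈ -0.000022 rad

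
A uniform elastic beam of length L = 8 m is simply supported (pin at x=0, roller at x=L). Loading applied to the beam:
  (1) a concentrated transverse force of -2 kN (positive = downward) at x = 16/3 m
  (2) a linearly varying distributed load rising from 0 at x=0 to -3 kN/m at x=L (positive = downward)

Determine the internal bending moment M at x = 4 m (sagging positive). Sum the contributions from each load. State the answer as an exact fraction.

M(4) = -44/3 kN·m

Load 1 — point force P=-2 kN at a=16/3 m (b=L-a=8/3):
  M_1 = Pbx/L  [x≤a] = (-2)·(8/3)·4/8 = -8/3 kN·m
Load 2 — triangular load w₀=-3 kN/m (0→w₀ over full span):
  M_2 = w₀Lx/6 - w₀x³/(6L) = (-3)·8·4/6 - (-3)·4³/(6·8) = -12 kN·m
Superposition: M = Σ M_i = -44/3 kN·m ≈ -14.666667 kN·m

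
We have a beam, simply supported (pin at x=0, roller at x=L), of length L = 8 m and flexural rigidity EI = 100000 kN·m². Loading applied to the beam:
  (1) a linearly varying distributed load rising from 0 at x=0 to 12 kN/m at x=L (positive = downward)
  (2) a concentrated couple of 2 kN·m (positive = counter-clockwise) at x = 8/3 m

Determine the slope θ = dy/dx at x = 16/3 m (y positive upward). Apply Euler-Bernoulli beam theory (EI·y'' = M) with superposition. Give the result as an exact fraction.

Load 1 — triangular load w₀=12 kN/m (0→w₀ over full span):
  θ_1 = -w₀(7L⁴-30L²x²+15x⁴)/(360LEI) = -12·(7·8⁴-30·8²·(16/3)²+15·(16/3)⁴)/(360·8·100000) = 728/1265625 rad
Load 2 — applied couple M₀=2 kN·m at a=8/3 m (b=L-a=16/3):
  θ_2 = (M₀x²/(2L)-M₀(x-a)+C₁)/EI  [x>a] with C₁=M₀(3b²-L²)/(6L)=8/9 = (2·(16/3)²/(2·8)-2·((16/3)-(8/3))+(8/9))/100000 = -1/112500 rad
Superposition: θ = Σ θ_i = 2867/5062500 rad ≈ 0.000566 rad

θ(16/3) = 2867/5062500 rad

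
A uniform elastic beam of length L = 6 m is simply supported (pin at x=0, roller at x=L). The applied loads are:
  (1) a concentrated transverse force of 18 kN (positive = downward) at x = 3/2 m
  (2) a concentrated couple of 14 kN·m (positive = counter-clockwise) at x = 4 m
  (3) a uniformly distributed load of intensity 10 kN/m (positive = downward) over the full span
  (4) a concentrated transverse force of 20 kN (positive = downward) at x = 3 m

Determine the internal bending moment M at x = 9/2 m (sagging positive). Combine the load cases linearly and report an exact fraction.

M(9/2) = 52 kN·m

Load 1 — point force P=18 kN at a=3/2 m (b=L-a=9/2):
  M_1 = Pa(L-x)/L  [x>a] = 18·(3/2)·(6-(9/2))/6 = 27/4 kN·m
Load 2 — applied couple M₀=14 kN·m at a=4 m (b=L-a=2):
  M_2 = M₀x/L - M₀  [x>a] = 14·(9/2)/6 - 14 = -7/2 kN·m
Load 3 — uniform load w=10 kN/m over full span:
  M_3 = wx(L-x)/2 = 10·(9/2)·(6-(9/2))/2 = 135/4 kN·m
Load 4 — point force P=20 kN at a=3 m (b=L-a=3):
  M_4 = Pa(L-x)/L  [x>a] = 20·3·(6-(9/2))/6 = 15 kN·m
Superposition: M = Σ M_i = 52 kN·m ≈ 52.000000 kN·m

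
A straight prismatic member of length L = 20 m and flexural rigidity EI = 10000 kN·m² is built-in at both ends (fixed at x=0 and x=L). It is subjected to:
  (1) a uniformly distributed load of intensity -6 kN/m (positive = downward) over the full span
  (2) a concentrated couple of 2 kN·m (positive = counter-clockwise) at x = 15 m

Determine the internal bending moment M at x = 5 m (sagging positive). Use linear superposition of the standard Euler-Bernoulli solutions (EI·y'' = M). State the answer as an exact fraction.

Load 1 — uniform load w=-6 kN/m over full span:
  M_1 = wLx/2 - wL²/12 - wx²/2 = (-6)·20·5/2 - (-6)·20²/12 - (-6)·5²/2 = -25 kN·m
Load 2 — applied couple M₀=2 kN·m at a=15 m (b=L-a=5):
  M_2 = R_Ax - M_A  [x≤a] with R_A=9/80, M_A=5/8 = (9/80)·5 - (5/8) = -1/16 kN·m
Superposition: M = Σ M_i = -401/16 kN·m ≈ -25.062500 kN·m

M(5) = -401/16 kN·m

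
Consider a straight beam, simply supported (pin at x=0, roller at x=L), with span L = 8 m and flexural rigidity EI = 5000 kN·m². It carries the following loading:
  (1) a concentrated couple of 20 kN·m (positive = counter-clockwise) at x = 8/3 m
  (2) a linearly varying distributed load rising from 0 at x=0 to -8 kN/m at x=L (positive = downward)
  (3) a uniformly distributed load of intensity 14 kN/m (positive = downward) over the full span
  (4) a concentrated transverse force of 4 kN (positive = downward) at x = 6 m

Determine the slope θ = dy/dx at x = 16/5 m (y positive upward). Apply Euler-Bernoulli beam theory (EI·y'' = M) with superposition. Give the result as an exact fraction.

Load 1 — applied couple M₀=20 kN·m at a=8/3 m (b=L-a=16/3):
  θ_1 = (M₀x²/(2L)-M₀(x-a)+C₁)/EI  [x>a] with C₁=M₀(3b²-L²)/(6L)=80/9 = (20·(16/5)²/(2·8)-20·((16/5)-(8/3))+(80/9))/5000 = 62/28125 rad
Load 2 — triangular load w₀=-8 kN/m (0→w₀ over full span):
  θ_2 = -w₀(7L⁴-30L²x²+15x⁴)/(360LEI) = -(-8)·(7·8⁴-30·8²·(16/5)²+15·(16/5)⁴)/(360·8·5000) = 20672/3515625 rad
Load 3 — uniform load w=14 kN/m over full span:
  θ_3 = -w(L³-6Lx²+4x³)/(24EI) = -14·(8³-6·8·(16/5)²+4·(16/5)³)/(24·5000) = -4144/234375 rad
Load 4 — point force P=4 kN at a=6 m (b=L-a=2):
  θ_4 = -Pb(L²-b²-3x²)/(6LEI)  [x≤a] = -4·2·(8²-2²-3·(16/5)²)/(6·8·5000) = -61/62500 rad
Superposition: θ = Σ θ_i = -49559/4687500 rad ≈ -0.010573 rad

θ(16/5) = -49559/4687500 rad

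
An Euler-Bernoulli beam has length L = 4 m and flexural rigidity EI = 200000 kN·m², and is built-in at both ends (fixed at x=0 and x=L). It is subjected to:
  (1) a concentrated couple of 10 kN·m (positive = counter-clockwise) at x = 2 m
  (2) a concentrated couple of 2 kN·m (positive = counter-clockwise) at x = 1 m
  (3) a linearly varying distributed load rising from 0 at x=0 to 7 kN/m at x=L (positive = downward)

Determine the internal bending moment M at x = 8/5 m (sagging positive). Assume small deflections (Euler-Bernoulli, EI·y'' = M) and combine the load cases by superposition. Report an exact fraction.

Load 1 — applied couple M₀=10 kN·m at a=2 m (b=L-a=2):
  M_1 = R_Ax - M_A  [x≤a] with R_A=15/4, M_A=5/2 = (15/4)·(8/5) - (5/2) = 7/2 kN·m
Load 2 — applied couple M₀=2 kN·m at a=1 m (b=L-a=3):
  M_2 = R_Ax - M_A - M₀  [x>a] with R_A=9/16, M_A=-3/8 = (9/16)·(8/5) - (-3/8) - 2 = -29/40 kN·m
Load 3 — triangular load w₀=7 kN/m (0→w₀ over full span):
  M_3 = 3w₀Lx/20 - w₀L²/30 - w₀x³/(6L) = 3·7·4·(8/5)/20 - 7·4²/30 - 7·(8/5)³/(6·4) = 224/125 kN·m
Superposition: M = Σ M_i = 4567/1000 kN·m ≈ 4.567000 kN·m

M(8/5) = 4567/1000 kN·m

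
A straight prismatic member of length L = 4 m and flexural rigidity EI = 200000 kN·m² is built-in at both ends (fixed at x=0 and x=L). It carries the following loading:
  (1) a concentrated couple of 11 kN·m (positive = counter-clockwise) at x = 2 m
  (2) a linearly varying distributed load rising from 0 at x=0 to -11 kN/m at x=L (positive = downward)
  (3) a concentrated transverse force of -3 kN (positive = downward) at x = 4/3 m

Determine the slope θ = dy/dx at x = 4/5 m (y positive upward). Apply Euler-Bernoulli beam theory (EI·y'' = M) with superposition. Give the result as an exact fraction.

Load 1 — applied couple M₀=11 kN·m at a=2 m (b=L-a=2):
  θ_1 = (R_Ax²/2 - M_Ax)/EI  [x≤a] with R_A=33/8, M_A=11/4 = ((33/8)·(4/5)²/2 - (11/4)·(4/5))/200000 = -11/2500000 rad
Load 2 — triangular load w₀=-11 kN/m (0→w₀ over full span):
  θ_2 = -w₀(2x(L-x)(L-2x)(x+2L)+x²(L-x)²)/(120LEI) = -(-11)·(2·(4/5)·(4-(4/5))·(4-2·(4/5))·((4/5)+2·4)+(4/5)²·(4-(4/5))²)/(120·4·200000) = 77/5859375 rad
Load 3 — point force P=-3 kN at a=4/3 m (b=L-a=8/3):
  θ_3 = -Pb²x(2aL-(3a+b)x)/(2L³EI)  [x≤a] = -(-3)·(8/3)²·(4/5)·(2·(4/3)·4-(3·(4/3)+(8/3))·(4/5))/(2·4³·200000) = 1/281250 rad
Superposition: θ = Σ θ_i = 6917/562500000 rad ≈ 0.000012 rad

θ(4/5) = 6917/562500000 rad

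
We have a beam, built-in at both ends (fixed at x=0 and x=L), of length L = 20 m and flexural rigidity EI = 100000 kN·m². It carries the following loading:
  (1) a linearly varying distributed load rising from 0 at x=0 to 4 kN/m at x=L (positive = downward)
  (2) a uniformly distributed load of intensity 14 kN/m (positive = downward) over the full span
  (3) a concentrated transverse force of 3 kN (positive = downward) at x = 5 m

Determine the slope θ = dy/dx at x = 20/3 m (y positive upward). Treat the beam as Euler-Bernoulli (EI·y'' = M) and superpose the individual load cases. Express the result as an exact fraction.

Load 1 — triangular load w₀=4 kN/m (0→w₀ over full span):
  θ_1 = -w₀(2x(L-x)(L-2x)(x+2L)+x²(L-x)²)/(120LEI) = -4·(2·(20/3)·(20-(20/3))·(20-2·(20/3))·((20/3)+2·20)+(20/3)²·(20-(20/3))²)/(120·20·100000) = -32/30375 rad
Load 2 — uniform load w=14 kN/m over full span:
  θ_2 = -wx(L-x)(L-2x)/(12EI) = -14·(20/3)·(20-(20/3))·(20-2·(20/3))/(12·100000) = -14/2025 rad
Load 3 — point force P=3 kN at a=5 m (b=L-a=15):
  θ_3 = Pa²(L-x)(2bL-(3b+a)(L-x))/(2L³EI)  [x>a] = 3·5²·(20-(20/3))·(2·15·20-(3·15+5)·(20-(20/3)))/(2·20³·100000) = -1/24000 rad
Superposition: θ = Σ θ_i = -15569/1944000 rad ≈ -0.008009 rad

θ(20/3) = -15569/1944000 rad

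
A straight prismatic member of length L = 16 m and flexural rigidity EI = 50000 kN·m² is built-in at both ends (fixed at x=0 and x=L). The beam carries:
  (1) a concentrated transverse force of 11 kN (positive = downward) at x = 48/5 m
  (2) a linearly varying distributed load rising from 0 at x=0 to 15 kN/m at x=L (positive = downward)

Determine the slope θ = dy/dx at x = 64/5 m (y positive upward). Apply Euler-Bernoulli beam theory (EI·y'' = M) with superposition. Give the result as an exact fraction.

θ(64/5) = 59912/9765625 rad

Load 1 — point force P=11 kN at a=48/5 m (b=L-a=32/5):
  θ_1 = Pa²(L-x)(2bL-(3b+a)(L-x))/(2L³EI)  [x>a] = 11·(48/5)²·(16-(64/5))·(2·(32/5)·16-(3·(32/5)+(48/5))·(16-(64/5)))/(2·16³·50000) = 8712/9765625 rad
Load 2 — triangular load w₀=15 kN/m (0→w₀ over full span):
  θ_2 = -w₀(2x(L-x)(L-2x)(x+2L)+x²(L-x)²)/(120LEI) = -15·(2·(64/5)·(16-(64/5))·(16-2·(64/5))·((64/5)+2·16)+(64/5)²·(16-(64/5))²)/(120·16·50000) = 2048/390625 rad
Superposition: θ = Σ θ_i = 59912/9765625 rad ≈ 0.006135 rad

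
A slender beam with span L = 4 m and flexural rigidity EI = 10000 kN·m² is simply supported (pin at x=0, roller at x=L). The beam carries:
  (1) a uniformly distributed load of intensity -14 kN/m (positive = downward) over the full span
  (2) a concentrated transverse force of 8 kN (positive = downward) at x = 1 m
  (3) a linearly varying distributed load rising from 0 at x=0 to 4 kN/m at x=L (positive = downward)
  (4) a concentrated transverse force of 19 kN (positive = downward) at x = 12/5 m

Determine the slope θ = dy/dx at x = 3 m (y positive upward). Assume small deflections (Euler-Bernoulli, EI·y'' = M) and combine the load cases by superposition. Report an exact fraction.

θ(3) = -38371/90000000 rad

Load 1 — uniform load w=-14 kN/m over full span:
  θ_1 = -w(L³-6Lx²+4x³)/(24EI) = -(-14)·(4³-6·4·3²+4·3³)/(24·10000) = -77/30000 rad
Load 2 — point force P=8 kN at a=1 m (b=L-a=3):
  θ_2 = -Pa(2L²-6Lx+3x²+a²)/(6LEI)  [x>a] = -8·1·(2·4²-6·4·3+3·3²+1²)/(6·4·10000) = 1/2500 rad
Load 3 — triangular load w₀=4 kN/m (0→w₀ over full span):
  θ_3 = -w₀(7L⁴-30L²x²+15x⁴)/(360LEI) = -4·(7·4⁴-30·4²·3²+15·3⁴)/(360·4·10000) = 1313/3600000 rad
Load 4 — point force P=19 kN at a=12/5 m (b=L-a=8/5):
  θ_4 = -Pa(2L²-6Lx+3x²+a²)/(6LEI)  [x>a] = -19·(12/5)·(2·4²-6·4·3+3·3²+(12/5)²)/(6·4·10000) = 3439/2500000 rad
Superposition: θ = Σ θ_i = -38371/90000000 rad ≈ -0.000426 rad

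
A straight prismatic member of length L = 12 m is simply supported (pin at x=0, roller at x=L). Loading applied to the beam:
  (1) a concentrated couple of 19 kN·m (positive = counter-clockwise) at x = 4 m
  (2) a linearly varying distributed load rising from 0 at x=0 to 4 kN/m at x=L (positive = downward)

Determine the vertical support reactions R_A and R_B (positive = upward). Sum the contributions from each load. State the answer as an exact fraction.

Load 1 — applied couple M₀=19 kN·m at a=4 m (b=L-a=8):
  R_A = M₀/L = 19/12 kN
  R_B = -M₀/L = -19/12 kN
Load 2 — triangular load w₀=4 kN/m (0→w₀ over full span):
  R_A = w₀L/6 = 4·12/6 = 8 kN
  R_B = w₀L/3 = 4·12/3 = 16 kN
Superposition: R_A = 115/12 kN, R_B = 173/12 kN

R_A = 115/12 kN, R_B = 173/12 kN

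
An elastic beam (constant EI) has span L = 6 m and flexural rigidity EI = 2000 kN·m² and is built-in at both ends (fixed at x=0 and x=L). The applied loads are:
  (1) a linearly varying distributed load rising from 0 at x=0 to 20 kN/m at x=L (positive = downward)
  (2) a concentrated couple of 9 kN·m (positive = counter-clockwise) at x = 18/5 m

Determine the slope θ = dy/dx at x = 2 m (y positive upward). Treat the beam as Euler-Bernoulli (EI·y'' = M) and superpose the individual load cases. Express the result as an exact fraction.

Load 1 — triangular load w₀=20 kN/m (0→w₀ over full span):
  θ_1 = -w₀(2x(L-x)(L-2x)(x+2L)+x²(L-x)²)/(120LEI) = -20·(2·2·(6-2)·(6-2·2)·(2+2·6)+2²·(6-2)²)/(120·6·2000) = -8/1125 rad
Load 2 — applied couple M₀=9 kN·m at a=18/5 m (b=L-a=12/5):
  θ_2 = (R_Ax²/2 - M_Ax)/EI  [x≤a] with R_A=54/25, M_A=72/25 = ((54/25)·2²/2 - (72/25)·2)/2000 = -9/12500 rad
Superposition: θ = Σ θ_i = -881/112500 rad ≈ -0.007831 rad

θ(2) = -881/112500 rad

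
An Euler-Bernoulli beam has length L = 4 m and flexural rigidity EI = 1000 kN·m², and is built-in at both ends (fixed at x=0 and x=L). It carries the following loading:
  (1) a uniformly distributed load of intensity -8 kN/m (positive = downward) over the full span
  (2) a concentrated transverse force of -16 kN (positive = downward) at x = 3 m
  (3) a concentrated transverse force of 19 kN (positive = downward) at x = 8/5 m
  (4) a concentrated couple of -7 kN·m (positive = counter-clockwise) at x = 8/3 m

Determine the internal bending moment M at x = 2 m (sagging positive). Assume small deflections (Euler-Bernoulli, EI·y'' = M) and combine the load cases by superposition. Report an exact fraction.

Load 1 — uniform load w=-8 kN/m over full span:
  M_1 = wLx/2 - wL²/12 - wx²/2 = (-8)·4·2/2 - (-8)·4²/12 - (-8)·2²/2 = -16/3 kN·m
Load 2 — point force P=-16 kN at a=3 m (b=L-a=1):
  M_2 = Pb²(3a+b)x/L³ - Pab²/L²  [x≤a] = (-16)·1²·(3·3+1)·2/4³ - (-16)·3·1²/4² = -2 kN·m
Load 3 — point force P=19 kN at a=8/5 m (b=L-a=12/5):
  M_3 = Pa²(a+3b)(L-x)/L³ - Pa²b/L²  [x>a] = 19·(8/5)²·((8/5)+3·(12/5))·(4-2)/4³ - 19·(8/5)²·(12/5)/4² = 152/25 kN·m
Load 4 — applied couple M₀=-7 kN·m at a=8/3 m (b=L-a=4/3):
  M_4 = R_Ax - M_A  [x≤a] with R_A=-7/3, M_A=-7/3 = (-7/3)·2 - (-7/3) = -7/3 kN·m
Superposition: M = Σ M_i = -269/75 kN·m ≈ -3.586667 kN·m

M(2) = -269/75 kN·m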